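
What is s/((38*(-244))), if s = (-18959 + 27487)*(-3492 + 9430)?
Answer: -6329908/1159 ≈ -5461.5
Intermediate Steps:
s = 50639264 (s = 8528*5938 = 50639264)
s/((38*(-244))) = 50639264/((38*(-244))) = 50639264/(-9272) = 50639264*(-1/9272) = -6329908/1159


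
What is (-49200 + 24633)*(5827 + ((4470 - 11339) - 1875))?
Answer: 71661939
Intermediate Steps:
(-49200 + 24633)*(5827 + ((4470 - 11339) - 1875)) = -24567*(5827 + (-6869 - 1875)) = -24567*(5827 - 8744) = -24567*(-2917) = 71661939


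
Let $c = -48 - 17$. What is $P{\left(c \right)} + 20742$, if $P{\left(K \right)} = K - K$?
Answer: $20742$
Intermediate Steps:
$c = -65$
$P{\left(K \right)} = 0$
$P{\left(c \right)} + 20742 = 0 + 20742 = 20742$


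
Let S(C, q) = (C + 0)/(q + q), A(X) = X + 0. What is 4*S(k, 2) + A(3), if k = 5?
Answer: 8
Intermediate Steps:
A(X) = X
S(C, q) = C/(2*q) (S(C, q) = C/((2*q)) = C*(1/(2*q)) = C/(2*q))
4*S(k, 2) + A(3) = 4*((½)*5/2) + 3 = 4*((½)*5*(½)) + 3 = 4*(5/4) + 3 = 5 + 3 = 8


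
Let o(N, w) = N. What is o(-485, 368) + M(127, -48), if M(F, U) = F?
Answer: -358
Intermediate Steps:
o(-485, 368) + M(127, -48) = -485 + 127 = -358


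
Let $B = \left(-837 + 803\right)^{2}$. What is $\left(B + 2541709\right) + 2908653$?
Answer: $5451518$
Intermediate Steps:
$B = 1156$ ($B = \left(-34\right)^{2} = 1156$)
$\left(B + 2541709\right) + 2908653 = \left(1156 + 2541709\right) + 2908653 = 2542865 + 2908653 = 5451518$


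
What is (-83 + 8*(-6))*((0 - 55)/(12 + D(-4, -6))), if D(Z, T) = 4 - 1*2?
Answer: 7205/14 ≈ 514.64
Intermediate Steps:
D(Z, T) = 2 (D(Z, T) = 4 - 2 = 2)
(-83 + 8*(-6))*((0 - 55)/(12 + D(-4, -6))) = (-83 + 8*(-6))*((0 - 55)/(12 + 2)) = (-83 - 48)*(-55/14) = -(-7205)/14 = -131*(-55/14) = 7205/14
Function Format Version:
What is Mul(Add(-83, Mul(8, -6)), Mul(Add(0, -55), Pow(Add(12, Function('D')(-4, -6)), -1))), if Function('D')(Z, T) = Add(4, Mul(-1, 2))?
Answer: Rational(7205, 14) ≈ 514.64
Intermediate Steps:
Function('D')(Z, T) = 2 (Function('D')(Z, T) = Add(4, -2) = 2)
Mul(Add(-83, Mul(8, -6)), Mul(Add(0, -55), Pow(Add(12, Function('D')(-4, -6)), -1))) = Mul(Add(-83, Mul(8, -6)), Mul(Add(0, -55), Pow(Add(12, 2), -1))) = Mul(Add(-83, -48), Mul(-55, Pow(14, -1))) = Mul(-131, Mul(-55, Rational(1, 14))) = Mul(-131, Rational(-55, 14)) = Rational(7205, 14)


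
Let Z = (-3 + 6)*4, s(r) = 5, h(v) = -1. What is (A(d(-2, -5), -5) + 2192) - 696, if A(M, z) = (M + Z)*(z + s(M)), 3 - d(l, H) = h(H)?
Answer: 1496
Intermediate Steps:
d(l, H) = 4 (d(l, H) = 3 - 1*(-1) = 3 + 1 = 4)
Z = 12 (Z = 3*4 = 12)
A(M, z) = (5 + z)*(12 + M) (A(M, z) = (M + 12)*(z + 5) = (12 + M)*(5 + z) = (5 + z)*(12 + M))
(A(d(-2, -5), -5) + 2192) - 696 = ((60 + 5*4 + 12*(-5) + 4*(-5)) + 2192) - 696 = ((60 + 20 - 60 - 20) + 2192) - 696 = (0 + 2192) - 696 = 2192 - 696 = 1496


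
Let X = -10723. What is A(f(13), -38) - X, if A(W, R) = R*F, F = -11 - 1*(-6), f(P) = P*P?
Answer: 10913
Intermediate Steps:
f(P) = P²
F = -5 (F = -11 + 6 = -5)
A(W, R) = -5*R (A(W, R) = R*(-5) = -5*R)
A(f(13), -38) - X = -5*(-38) - 1*(-10723) = 190 + 10723 = 10913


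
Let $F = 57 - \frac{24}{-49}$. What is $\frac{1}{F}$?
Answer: $\frac{49}{2817} \approx 0.017394$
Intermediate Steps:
$F = \frac{2817}{49}$ ($F = 57 - - \frac{24}{49} = 57 + \frac{24}{49} = \frac{2817}{49} \approx 57.49$)
$\frac{1}{F} = \frac{1}{\frac{2817}{49}} = \frac{49}{2817}$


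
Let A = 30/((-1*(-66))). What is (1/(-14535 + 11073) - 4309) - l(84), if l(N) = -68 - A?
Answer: -161488463/38082 ≈ -4240.5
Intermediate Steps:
A = 5/11 (A = 30/66 = 30*(1/66) = 5/11 ≈ 0.45455)
l(N) = -753/11 (l(N) = -68 - 1*5/11 = -68 - 5/11 = -753/11)
(1/(-14535 + 11073) - 4309) - l(84) = (1/(-14535 + 11073) - 4309) - 1*(-753/11) = (1/(-3462) - 4309) + 753/11 = (-1/3462 - 4309) + 753/11 = -14917759/3462 + 753/11 = -161488463/38082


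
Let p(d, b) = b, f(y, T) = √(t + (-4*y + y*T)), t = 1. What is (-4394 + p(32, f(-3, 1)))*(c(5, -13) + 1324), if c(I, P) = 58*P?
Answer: -2504580 + 570*√10 ≈ -2.5028e+6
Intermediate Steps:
f(y, T) = √(1 - 4*y + T*y) (f(y, T) = √(1 + (-4*y + y*T)) = √(1 + (-4*y + T*y)) = √(1 - 4*y + T*y))
(-4394 + p(32, f(-3, 1)))*(c(5, -13) + 1324) = (-4394 + √(1 - 4*(-3) + 1*(-3)))*(58*(-13) + 1324) = (-4394 + √(1 + 12 - 3))*(-754 + 1324) = (-4394 + √10)*570 = -2504580 + 570*√10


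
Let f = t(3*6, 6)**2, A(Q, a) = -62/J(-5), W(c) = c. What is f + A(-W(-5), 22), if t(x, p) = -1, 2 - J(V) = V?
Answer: -55/7 ≈ -7.8571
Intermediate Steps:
J(V) = 2 - V
A(Q, a) = -62/7 (A(Q, a) = -62/(2 - 1*(-5)) = -62/(2 + 5) = -62/7)
f = 1 (f = (-1)**2 = 1)
f + A(-W(-5), 22) = 1 - 62/7 = -55/7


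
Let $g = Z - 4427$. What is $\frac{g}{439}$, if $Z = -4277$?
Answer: $- \frac{8704}{439} \approx -19.827$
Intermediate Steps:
$g = -8704$ ($g = -4277 - 4427 = -8704$)
$\frac{g}{439} = - \frac{8704}{439}$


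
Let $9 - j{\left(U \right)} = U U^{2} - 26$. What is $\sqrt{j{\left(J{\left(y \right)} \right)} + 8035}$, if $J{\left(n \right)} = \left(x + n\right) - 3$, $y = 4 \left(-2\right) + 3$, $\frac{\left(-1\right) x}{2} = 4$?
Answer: $\sqrt{12166} \approx 110.3$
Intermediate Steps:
$x = -8$ ($x = \left(-2\right) 4 = -8$)
$y = -5$ ($y = -8 + 3 = -5$)
$J{\left(n \right)} = -11 + n$ ($J{\left(n \right)} = \left(-8 + n\right) - 3 = -11 + n$)
$j{\left(U \right)} = 35 - U^{3}$ ($j{\left(U \right)} = 9 - \left(U U^{2} - 26\right) = 9 - \left(U^{3} - 26\right) = 9 - \left(-26 + U^{3}\right) = 35 - U^{3}$)
$\sqrt{j{\left(J{\left(y \right)} \right)} + 8035} = \sqrt{\left(35 - \left(-11 - 5\right)^{3}\right) + 8035} = \sqrt{\left(35 - \left(-16\right)^{3}\right) + 8035} = \sqrt{\left(35 - -4096\right) + 8035} = \sqrt{\left(35 + 4096\right) + 8035} = \sqrt{4131 + 8035} = \sqrt{12166}$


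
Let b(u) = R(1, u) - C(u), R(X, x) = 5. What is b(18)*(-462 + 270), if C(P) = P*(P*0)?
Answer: -960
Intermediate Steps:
C(P) = 0 (C(P) = P*0 = 0)
b(u) = 5 (b(u) = 5 - 1*0 = 5 + 0 = 5)
b(18)*(-462 + 270) = 5*(-462 + 270) = 5*(-192) = -960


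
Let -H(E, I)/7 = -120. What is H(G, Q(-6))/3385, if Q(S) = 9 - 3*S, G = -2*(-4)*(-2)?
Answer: 168/677 ≈ 0.24815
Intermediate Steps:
G = -16 (G = 8*(-2) = -16)
H(E, I) = 840 (H(E, I) = -7*(-120) = 840)
H(G, Q(-6))/3385 = 840/3385 = 840*(1/3385) = 168/677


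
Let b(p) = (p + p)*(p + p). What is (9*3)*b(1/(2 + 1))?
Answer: 12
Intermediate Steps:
b(p) = 4*p² (b(p) = (2*p)*(2*p) = 4*p²)
(9*3)*b(1/(2 + 1)) = (9*3)*(4*(1/(2 + 1))²) = 27*(4*(1/3)²) = 27*(4*(⅓)²) = 27*(4*(⅑)) = 27*(4/9) = 12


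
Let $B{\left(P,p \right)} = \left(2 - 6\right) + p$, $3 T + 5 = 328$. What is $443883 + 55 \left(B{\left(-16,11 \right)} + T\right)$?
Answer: $\frac{1350569}{3} \approx 4.5019 \cdot 10^{5}$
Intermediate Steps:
$T = \frac{323}{3}$ ($T = - \frac{5}{3} + \frac{1}{3} \cdot 328 = - \frac{5}{3} + \frac{328}{3} = \frac{323}{3} \approx 107.67$)
$B{\left(P,p \right)} = -4 + p$
$443883 + 55 \left(B{\left(-16,11 \right)} + T\right) = 443883 + 55 \left(\left(-4 + 11\right) + \frac{323}{3}\right) = 443883 + 55 \left(7 + \frac{323}{3}\right) = 443883 + 55 \cdot \frac{344}{3} = 443883 + \frac{18920}{3} = \frac{1350569}{3}$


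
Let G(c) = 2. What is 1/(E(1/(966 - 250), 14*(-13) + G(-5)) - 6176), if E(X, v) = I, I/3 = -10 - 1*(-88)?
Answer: -1/5942 ≈ -0.00016829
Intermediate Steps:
I = 234 (I = 3*(-10 - 1*(-88)) = 3*(-10 + 88) = 3*78 = 234)
E(X, v) = 234
1/(E(1/(966 - 250), 14*(-13) + G(-5)) - 6176) = 1/(234 - 6176) = 1/(-5942) = -1/5942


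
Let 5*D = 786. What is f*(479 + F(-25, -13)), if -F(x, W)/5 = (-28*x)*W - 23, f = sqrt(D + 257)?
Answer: 46094*sqrt(10355)/5 ≈ 9.3810e+5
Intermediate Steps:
D = 786/5 (D = (1/5)*786 = 786/5 ≈ 157.20)
f = sqrt(10355)/5 (f = sqrt(786/5 + 257) = sqrt(2071/5) = sqrt(10355)/5 ≈ 20.352)
F(x, W) = 115 + 140*W*x (F(x, W) = -5*((-28*x)*W - 23) = -5*(-28*W*x - 23) = -5*(-23 - 28*W*x) = 115 + 140*W*x)
f*(479 + F(-25, -13)) = (sqrt(10355)/5)*(479 + (115 + 140*(-13)*(-25))) = (sqrt(10355)/5)*(479 + (115 + 45500)) = (sqrt(10355)/5)*(479 + 45615) = (sqrt(10355)/5)*46094 = 46094*sqrt(10355)/5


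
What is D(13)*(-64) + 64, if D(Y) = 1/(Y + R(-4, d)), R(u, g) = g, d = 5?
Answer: 544/9 ≈ 60.444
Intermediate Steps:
D(Y) = 1/(5 + Y) (D(Y) = 1/(Y + 5) = 1/(5 + Y))
D(13)*(-64) + 64 = -64/(5 + 13) + 64 = -64/18 + 64 = (1/18)*(-64) + 64 = -32/9 + 64 = 544/9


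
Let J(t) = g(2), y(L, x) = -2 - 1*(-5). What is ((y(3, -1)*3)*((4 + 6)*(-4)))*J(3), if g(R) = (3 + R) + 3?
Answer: -2880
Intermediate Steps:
y(L, x) = 3 (y(L, x) = -2 + 5 = 3)
g(R) = 6 + R
J(t) = 8 (J(t) = 6 + 2 = 8)
((y(3, -1)*3)*((4 + 6)*(-4)))*J(3) = ((3*3)*((4 + 6)*(-4)))*8 = (9*(10*(-4)))*8 = (9*(-40))*8 = -360*8 = -2880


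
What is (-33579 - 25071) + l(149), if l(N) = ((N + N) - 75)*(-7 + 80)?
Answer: -42371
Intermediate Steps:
l(N) = -5475 + 146*N (l(N) = (2*N - 75)*73 = (-75 + 2*N)*73 = -5475 + 146*N)
(-33579 - 25071) + l(149) = (-33579 - 25071) + (-5475 + 146*149) = -58650 + (-5475 + 21754) = -58650 + 16279 = -42371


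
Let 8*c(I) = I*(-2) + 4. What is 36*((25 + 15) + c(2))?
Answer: 1440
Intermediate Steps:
c(I) = ½ - I/4 (c(I) = (I*(-2) + 4)/8 = (-2*I + 4)/8 = (4 - 2*I)/8 = ½ - I/4)
36*((25 + 15) + c(2)) = 36*((25 + 15) + (½ - ¼*2)) = 36*(40 + (½ - ½)) = 36*(40 + 0) = 36*40 = 1440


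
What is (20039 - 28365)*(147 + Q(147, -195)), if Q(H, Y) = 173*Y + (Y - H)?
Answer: 282501180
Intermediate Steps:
Q(H, Y) = -H + 174*Y
(20039 - 28365)*(147 + Q(147, -195)) = (20039 - 28365)*(147 + (-1*147 + 174*(-195))) = -8326*(147 + (-147 - 33930)) = -8326*(147 - 34077) = -8326*(-33930) = 282501180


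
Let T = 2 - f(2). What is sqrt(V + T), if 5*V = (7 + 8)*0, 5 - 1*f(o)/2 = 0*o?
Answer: 2*I*sqrt(2) ≈ 2.8284*I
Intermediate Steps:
f(o) = 10 (f(o) = 10 - 0*o = 10 - 2*0 = 10 + 0 = 10)
V = 0 (V = ((7 + 8)*0)/5 = (15*0)/5 = (1/5)*0 = 0)
T = -8 (T = 2 - 1*10 = 2 - 10 = -8)
sqrt(V + T) = sqrt(0 - 8) = sqrt(-8) = 2*I*sqrt(2)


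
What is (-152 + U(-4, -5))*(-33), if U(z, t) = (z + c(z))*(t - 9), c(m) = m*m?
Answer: 10560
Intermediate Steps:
c(m) = m**2
U(z, t) = (-9 + t)*(z + z**2) (U(z, t) = (z + z**2)*(t - 9) = (z + z**2)*(-9 + t) = (-9 + t)*(z + z**2))
(-152 + U(-4, -5))*(-33) = (-152 - 4*(-9 - 5 - 9*(-4) - 5*(-4)))*(-33) = (-152 - 4*(-9 - 5 + 36 + 20))*(-33) = (-152 - 4*42)*(-33) = (-152 - 168)*(-33) = -320*(-33) = 10560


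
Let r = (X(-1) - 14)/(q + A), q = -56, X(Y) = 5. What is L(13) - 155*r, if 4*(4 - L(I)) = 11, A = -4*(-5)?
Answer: -75/2 ≈ -37.500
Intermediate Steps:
A = 20
L(I) = 5/4 (L(I) = 4 - ¼*11 = 4 - 11/4 = 5/4)
r = ¼ (r = (5 - 14)/(-56 + 20) = -9/(-36) = -9*(-1/36) = ¼ ≈ 0.25000)
L(13) - 155*r = 5/4 - 155*¼ = 5/4 - 155/4 = -75/2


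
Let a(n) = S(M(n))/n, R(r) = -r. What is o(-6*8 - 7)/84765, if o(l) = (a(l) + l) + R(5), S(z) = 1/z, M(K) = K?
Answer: -181499/256414125 ≈ -0.00070783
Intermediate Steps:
S(z) = 1/z
a(n) = n**(-2) (a(n) = 1/(n*n) = n**(-2))
o(l) = -5 + l + l**(-2) (o(l) = (l**(-2) + l) - 1*5 = (l + l**(-2)) - 5 = -5 + l + l**(-2))
o(-6*8 - 7)/84765 = (-5 + (-6*8 - 7) + (-6*8 - 7)**(-2))/84765 = (-5 + (-48 - 7) + (-48 - 7)**(-2))*(1/84765) = (-5 - 55 + (-55)**(-2))*(1/84765) = (-5 - 55 + 1/3025)*(1/84765) = -181499/3025*1/84765 = -181499/256414125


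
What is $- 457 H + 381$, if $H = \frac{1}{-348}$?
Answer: $\frac{133045}{348} \approx 382.31$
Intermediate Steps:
$H = - \frac{1}{348} \approx -0.0028736$
$- 457 H + 381 = \left(-457\right) \left(- \frac{1}{348}\right) + 381 = \frac{457}{348} + 381 = \frac{133045}{348}$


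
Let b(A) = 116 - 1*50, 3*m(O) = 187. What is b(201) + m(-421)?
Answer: 385/3 ≈ 128.33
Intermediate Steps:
m(O) = 187/3 (m(O) = (1/3)*187 = 187/3)
b(A) = 66 (b(A) = 116 - 50 = 66)
b(201) + m(-421) = 66 + 187/3 = 385/3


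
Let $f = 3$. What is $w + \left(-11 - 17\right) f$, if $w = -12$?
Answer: $-96$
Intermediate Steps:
$w + \left(-11 - 17\right) f = -12 + \left(-11 - 17\right) 3 = -12 - 84 = -96$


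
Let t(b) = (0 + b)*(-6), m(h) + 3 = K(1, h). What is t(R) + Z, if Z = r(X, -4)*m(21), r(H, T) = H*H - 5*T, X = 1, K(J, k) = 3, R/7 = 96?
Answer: -4032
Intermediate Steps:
R = 672 (R = 7*96 = 672)
r(H, T) = H² - 5*T
m(h) = 0 (m(h) = -3 + 3 = 0)
t(b) = -6*b (t(b) = b*(-6) = -6*b)
Z = 0 (Z = (1² - 5*(-4))*0 = (1 + 20)*0 = 21*0 = 0)
t(R) + Z = -6*672 + 0 = -4032 + 0 = -4032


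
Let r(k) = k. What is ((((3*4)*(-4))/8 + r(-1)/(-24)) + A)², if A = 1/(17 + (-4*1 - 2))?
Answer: 2399401/69696 ≈ 34.427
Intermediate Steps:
A = 1/11 (A = 1/(17 + (-4 - 2)) = 1/(17 - 6) = 1/11 ≈ 0.090909)
((((3*4)*(-4))/8 + r(-1)/(-24)) + A)² = ((((3*4)*(-4))/8 - 1/(-24)) + 1/11)² = (((12*(-4))*(⅛) - 1*(-1/24)) + 1/11)² = ((-48*⅛ + 1/24) + 1/11)² = ((-6 + 1/24) + 1/11)² = (-143/24 + 1/11)² = (-1549/264)² = 2399401/69696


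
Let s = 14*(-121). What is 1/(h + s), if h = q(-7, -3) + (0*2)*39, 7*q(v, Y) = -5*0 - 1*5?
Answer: -7/11863 ≈ -0.00059007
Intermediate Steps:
q(v, Y) = -5/7 (q(v, Y) = (-5*0 - 1*5)/7 = (0 - 5)/7 = (⅐)*(-5) = -5/7)
h = -5/7 (h = -5/7 + (0*2)*39 = -5/7 + 0*39 = -5/7 + 0 = -5/7 ≈ -0.71429)
s = -1694
1/(h + s) = 1/(-5/7 - 1694) = 1/(-11863/7) = -7/11863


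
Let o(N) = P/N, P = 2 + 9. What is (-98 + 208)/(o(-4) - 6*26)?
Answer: -88/127 ≈ -0.69291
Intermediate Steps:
P = 11
o(N) = 11/N
(-98 + 208)/(o(-4) - 6*26) = (-98 + 208)/(11/(-4) - 6*26) = 110/(11*(-¼) - 156) = 110/(-11/4 - 156) = 110/(-635/4) = 110*(-4/635) = -88/127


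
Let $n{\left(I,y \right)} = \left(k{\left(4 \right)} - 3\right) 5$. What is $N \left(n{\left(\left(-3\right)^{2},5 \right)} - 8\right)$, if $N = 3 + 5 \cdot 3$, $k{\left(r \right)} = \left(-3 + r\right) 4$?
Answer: $-54$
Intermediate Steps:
$k{\left(r \right)} = -12 + 4 r$
$N = 18$ ($N = 3 + 15 = 18$)
$n{\left(I,y \right)} = 5$ ($n{\left(I,y \right)} = \left(\left(-12 + 4 \cdot 4\right) - 3\right) 5 = \left(\left(-12 + 16\right) - 3\right) 5 = \left(4 - 3\right) 5 = 1 \cdot 5 = 5$)
$N \left(n{\left(\left(-3\right)^{2},5 \right)} - 8\right) = 18 \left(5 - 8\right) = 18 \left(-3\right) = -54$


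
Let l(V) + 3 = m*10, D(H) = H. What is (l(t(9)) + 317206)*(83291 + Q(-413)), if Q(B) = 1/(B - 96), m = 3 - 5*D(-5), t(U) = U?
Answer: 13459729247994/509 ≈ 2.6443e+10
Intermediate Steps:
m = 28 (m = 3 - 5*(-5) = 3 + 25 = 28)
l(V) = 277 (l(V) = -3 + 28*10 = -3 + 280 = 277)
Q(B) = 1/(-96 + B)
(l(t(9)) + 317206)*(83291 + Q(-413)) = (277 + 317206)*(83291 + 1/(-96 - 413)) = 317483*(83291 + 1/(-509)) = 317483*(83291 - 1/509) = 317483*(42395118/509) = 13459729247994/509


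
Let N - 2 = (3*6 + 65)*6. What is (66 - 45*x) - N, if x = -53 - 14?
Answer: 2581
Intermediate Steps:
x = -67
N = 500 (N = 2 + (3*6 + 65)*6 = 2 + (18 + 65)*6 = 2 + 83*6 = 2 + 498 = 500)
(66 - 45*x) - N = (66 - 45*(-67)) - 1*500 = (66 + 3015) - 500 = 3081 - 500 = 2581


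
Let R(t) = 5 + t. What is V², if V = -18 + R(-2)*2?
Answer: 144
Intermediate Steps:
V = -12 (V = -18 + (5 - 2)*2 = -18 + 3*2 = -18 + 6 = -12)
V² = (-12)² = 144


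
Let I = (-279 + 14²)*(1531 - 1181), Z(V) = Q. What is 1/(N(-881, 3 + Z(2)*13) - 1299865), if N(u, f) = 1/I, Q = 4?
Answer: -29050/37761078251 ≈ -7.6931e-7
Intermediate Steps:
Z(V) = 4
I = -29050 (I = (-279 + 196)*350 = -83*350 = -29050)
N(u, f) = -1/29050 (N(u, f) = 1/(-29050) = -1/29050)
1/(N(-881, 3 + Z(2)*13) - 1299865) = 1/(-1/29050 - 1299865) = 1/(-37761078251/29050) = -29050/37761078251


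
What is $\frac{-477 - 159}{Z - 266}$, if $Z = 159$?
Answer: $\frac{636}{107} \approx 5.9439$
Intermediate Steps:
$\frac{-477 - 159}{Z - 266} = \frac{-477 - 159}{159 - 266} = - \frac{636}{-107} = \left(-636\right) \left(- \frac{1}{107}\right) = \frac{636}{107}$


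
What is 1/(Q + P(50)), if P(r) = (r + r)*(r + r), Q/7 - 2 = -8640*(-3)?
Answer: 1/191454 ≈ 5.2232e-6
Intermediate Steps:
Q = 181454 (Q = 14 + 7*(-8640*(-3)) = 14 + 7*25920 = 14 + 181440 = 181454)
P(r) = 4*r² (P(r) = (2*r)*(2*r) = 4*r²)
1/(Q + P(50)) = 1/(181454 + 4*50²) = 1/(181454 + 4*2500) = 1/(181454 + 10000) = 1/191454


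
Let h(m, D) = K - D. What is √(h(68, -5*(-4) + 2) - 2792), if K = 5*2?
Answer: 2*I*√701 ≈ 52.953*I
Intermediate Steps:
K = 10
h(m, D) = 10 - D
√(h(68, -5*(-4) + 2) - 2792) = √((10 - (-5*(-4) + 2)) - 2792) = √((10 - (20 + 2)) - 2792) = √((10 - 1*22) - 2792) = √((10 - 22) - 2792) = √(-12 - 2792) = √(-2804) = 2*I*√701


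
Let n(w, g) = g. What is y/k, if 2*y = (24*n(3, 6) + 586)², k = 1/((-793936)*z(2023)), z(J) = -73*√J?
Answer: 262526410775200*√7 ≈ 6.9458e+14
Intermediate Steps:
k = √7/6896922032 (k = 1/((-793936)*((-1241*√7))) = -(-√7/8687)/793936 = -(-1)*√7/6896922032 = √7/6896922032 ≈ 3.8361e-10)
y = 266450 (y = (24*6 + 586)²/2 = (144 + 586)²/2 = (½)*730² = (½)*532900 = 266450)
y/k = 266450/((√7/6896922032)) = 266450*(985274576*√7) = 262526410775200*√7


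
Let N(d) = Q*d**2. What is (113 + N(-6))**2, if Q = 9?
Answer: 190969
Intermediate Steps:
N(d) = 9*d**2
(113 + N(-6))**2 = (113 + 9*(-6)**2)**2 = (113 + 9*36)**2 = (113 + 324)**2 = 437**2 = 190969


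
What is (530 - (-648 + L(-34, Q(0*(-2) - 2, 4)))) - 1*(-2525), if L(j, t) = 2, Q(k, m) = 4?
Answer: 3701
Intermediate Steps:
(530 - (-648 + L(-34, Q(0*(-2) - 2, 4)))) - 1*(-2525) = (530 - (-648 + 2)) - 1*(-2525) = (530 - 1*(-646)) + 2525 = (530 + 646) + 2525 = 1176 + 2525 = 3701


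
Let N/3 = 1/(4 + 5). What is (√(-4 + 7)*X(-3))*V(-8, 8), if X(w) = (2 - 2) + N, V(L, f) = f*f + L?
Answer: 56*√3/3 ≈ 32.332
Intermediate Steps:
V(L, f) = L + f² (V(L, f) = f² + L = L + f²)
N = ⅓ (N = 3/(4 + 5) = 3/9 = 3*(⅑) = ⅓ ≈ 0.33333)
X(w) = ⅓ (X(w) = (2 - 2) + ⅓ = 0 + ⅓ = ⅓)
(√(-4 + 7)*X(-3))*V(-8, 8) = (√(-4 + 7)*(⅓))*(-8 + 8²) = (√3*(⅓))*(-8 + 64) = (√3/3)*56 = 56*√3/3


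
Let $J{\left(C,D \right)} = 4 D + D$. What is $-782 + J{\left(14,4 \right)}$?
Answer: $-762$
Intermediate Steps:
$J{\left(C,D \right)} = 5 D$
$-782 + J{\left(14,4 \right)} = -782 + 5 \cdot 4 = -782 + 20 = -762$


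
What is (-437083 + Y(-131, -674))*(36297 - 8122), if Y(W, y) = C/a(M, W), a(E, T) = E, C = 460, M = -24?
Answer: -73892121275/6 ≈ -1.2315e+10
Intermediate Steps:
Y(W, y) = -115/6 (Y(W, y) = 460/(-24) = 460*(-1/24) = -115/6)
(-437083 + Y(-131, -674))*(36297 - 8122) = (-437083 - 115/6)*(36297 - 8122) = -2622613/6*28175 = -73892121275/6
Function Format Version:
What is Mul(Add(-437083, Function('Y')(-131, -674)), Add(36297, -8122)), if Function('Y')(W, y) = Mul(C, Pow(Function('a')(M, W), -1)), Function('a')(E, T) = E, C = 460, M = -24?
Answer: Rational(-73892121275, 6) ≈ -1.2315e+10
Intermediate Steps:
Function('Y')(W, y) = Rational(-115, 6) (Function('Y')(W, y) = Mul(460, Pow(-24, -1)) = Mul(460, Rational(-1, 24)) = Rational(-115, 6))
Mul(Add(-437083, Function('Y')(-131, -674)), Add(36297, -8122)) = Mul(Add(-437083, Rational(-115, 6)), Add(36297, -8122)) = Mul(Rational(-2622613, 6), 28175) = Rational(-73892121275, 6)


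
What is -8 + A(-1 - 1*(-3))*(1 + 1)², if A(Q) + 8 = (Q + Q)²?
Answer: 24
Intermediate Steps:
A(Q) = -8 + 4*Q² (A(Q) = -8 + (Q + Q)² = -8 + (2*Q)² = -8 + 4*Q²)
-8 + A(-1 - 1*(-3))*(1 + 1)² = -8 + (-8 + 4*(-1 - 1*(-3))²)*(1 + 1)² = -8 + (-8 + 4*(-1 + 3)²)*2² = -8 + (-8 + 4*2²)*4 = -8 + (-8 + 4*4)*4 = -8 + (-8 + 16)*4 = -8 + 8*4 = -8 + 32 = 24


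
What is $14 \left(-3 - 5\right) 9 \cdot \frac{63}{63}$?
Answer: $-1008$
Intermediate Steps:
$14 \left(-3 - 5\right) 9 \cdot \frac{63}{63} = 14 \left(\left(-8\right) 9\right) 63 \cdot \frac{1}{63} = 14 \left(-72\right) 1 = \left(-1008\right) 1 = -1008$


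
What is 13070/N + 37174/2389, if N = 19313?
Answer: 749165692/46138757 ≈ 16.237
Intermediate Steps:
13070/N + 37174/2389 = 13070/19313 + 37174/2389 = 749165692/46138757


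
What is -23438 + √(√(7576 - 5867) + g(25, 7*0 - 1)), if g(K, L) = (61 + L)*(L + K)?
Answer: -23438 + √(1440 + √1709) ≈ -23400.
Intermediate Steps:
g(K, L) = (61 + L)*(K + L)
-23438 + √(√(7576 - 5867) + g(25, 7*0 - 1)) = -23438 + √(√(7576 - 5867) + ((7*0 - 1)² + 61*25 + 61*(7*0 - 1) + 25*(7*0 - 1))) = -23438 + √(√1709 + ((0 - 1)² + 1525 + 61*(0 - 1) + 25*(0 - 1))) = -23438 + √(√1709 + ((-1)² + 1525 + 61*(-1) + 25*(-1))) = -23438 + √(√1709 + (1 + 1525 - 61 - 25)) = -23438 + √(√1709 + 1440) = -23438 + √(1440 + √1709)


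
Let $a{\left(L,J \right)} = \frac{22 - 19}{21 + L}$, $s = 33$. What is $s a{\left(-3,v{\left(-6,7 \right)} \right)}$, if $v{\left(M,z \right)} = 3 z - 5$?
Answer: $\frac{11}{2} \approx 5.5$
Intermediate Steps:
$v{\left(M,z \right)} = -5 + 3 z$
$a{\left(L,J \right)} = \frac{3}{21 + L}$
$s a{\left(-3,v{\left(-6,7 \right)} \right)} = 33 \frac{3}{21 - 3} = 33 \cdot \frac{3}{18} = 33 \cdot 3 \cdot \frac{1}{18} = 33 \cdot \frac{1}{6} = \frac{11}{2}$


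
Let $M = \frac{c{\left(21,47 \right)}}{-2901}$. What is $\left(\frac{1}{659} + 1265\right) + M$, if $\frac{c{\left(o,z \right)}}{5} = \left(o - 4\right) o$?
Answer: $\frac{805733907}{637253} \approx 1264.4$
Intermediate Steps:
$c{\left(o,z \right)} = 5 o \left(-4 + o\right)$ ($c{\left(o,z \right)} = 5 \left(o - 4\right) o = 5 \left(-4 + o\right) o = 5 o \left(-4 + o\right)$)
$M = - \frac{595}{967}$ ($M = \frac{5 \cdot 21 \left(-4 + 21\right)}{-2901} = 5 \cdot 21 \cdot 17 \left(- \frac{1}{2901}\right) = 1785 \left(- \frac{1}{2901}\right) = - \frac{595}{967} \approx -0.6153$)
$\left(\frac{1}{659} + 1265\right) + M = \left(\frac{1}{659} + 1265\right) - \frac{595}{967} = \frac{833636}{659} - \frac{595}{967} = \frac{805733907}{637253}$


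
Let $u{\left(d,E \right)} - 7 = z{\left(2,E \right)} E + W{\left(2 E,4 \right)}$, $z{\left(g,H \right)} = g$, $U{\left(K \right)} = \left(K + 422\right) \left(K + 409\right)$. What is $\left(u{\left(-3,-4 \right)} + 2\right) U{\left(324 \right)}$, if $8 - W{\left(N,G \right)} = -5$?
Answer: $7655452$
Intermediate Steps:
$W{\left(N,G \right)} = 13$ ($W{\left(N,G \right)} = 8 - -5 = 8 + 5 = 13$)
$U{\left(K \right)} = \left(409 + K\right) \left(422 + K\right)$ ($U{\left(K \right)} = \left(422 + K\right) \left(409 + K\right) = \left(409 + K\right) \left(422 + K\right)$)
$u{\left(d,E \right)} = 20 + 2 E$ ($u{\left(d,E \right)} = 7 + \left(2 E + 13\right) = 7 + \left(13 + 2 E\right) = 20 + 2 E$)
$\left(u{\left(-3,-4 \right)} + 2\right) U{\left(324 \right)} = \left(\left(20 + 2 \left(-4\right)\right) + 2\right) \left(172598 + 324^{2} + 831 \cdot 324\right) = \left(\left(20 - 8\right) + 2\right) \left(172598 + 104976 + 269244\right) = \left(12 + 2\right) 546818 = 14 \cdot 546818 = 7655452$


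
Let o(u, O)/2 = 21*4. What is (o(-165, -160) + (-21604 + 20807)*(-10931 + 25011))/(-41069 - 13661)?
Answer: 5610796/27365 ≈ 205.04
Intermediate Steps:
o(u, O) = 168 (o(u, O) = 2*(21*4) = 2*84 = 168)
(o(-165, -160) + (-21604 + 20807)*(-10931 + 25011))/(-41069 - 13661) = (168 + (-21604 + 20807)*(-10931 + 25011))/(-41069 - 13661) = (168 - 797*14080)/(-54730) = (168 - 11221760)*(-1/54730) = -11221592*(-1/54730) = 5610796/27365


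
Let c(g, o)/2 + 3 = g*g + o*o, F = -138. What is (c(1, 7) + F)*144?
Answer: -6336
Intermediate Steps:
c(g, o) = -6 + 2*g**2 + 2*o**2 (c(g, o) = -6 + 2*(g*g + o*o) = -6 + 2*(g**2 + o**2) = -6 + (2*g**2 + 2*o**2) = -6 + 2*g**2 + 2*o**2)
(c(1, 7) + F)*144 = ((-6 + 2*1**2 + 2*7**2) - 138)*144 = ((-6 + 2*1 + 2*49) - 138)*144 = ((-6 + 2 + 98) - 138)*144 = (94 - 138)*144 = -44*144 = -6336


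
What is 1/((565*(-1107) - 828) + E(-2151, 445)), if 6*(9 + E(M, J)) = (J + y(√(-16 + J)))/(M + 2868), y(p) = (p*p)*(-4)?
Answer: -4302/2694309455 ≈ -1.5967e-6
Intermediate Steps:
y(p) = -4*p² (y(p) = p²*(-4) = -4*p²)
E(M, J) = -9 + (64 - 3*J)/(6*(2868 + M)) (E(M, J) = -9 + ((J - (-64 + 4*J))/(M + 2868))/6 = -9 + ((J - 4*(-16 + J))/(2868 + M))/6 = -9 + ((J + (64 - 4*J))/(2868 + M))/6 = -9 + ((64 - 3*J)/(2868 + M))/6 = -9 + (64 - 3*J)/(6*(2868 + M)))
1/((565*(-1107) - 828) + E(-2151, 445)) = 1/((565*(-1107) - 828) + (-154808 - 54*(-2151) - 3*445)/(6*(2868 - 2151))) = 1/((-625455 - 828) + (⅙)*(-154808 + 116154 - 1335)/717) = 1/(-626283 + (⅙)*(1/717)*(-39989)) = 1/(-626283 - 39989/4302) = 1/(-2694309455/4302) = -4302/2694309455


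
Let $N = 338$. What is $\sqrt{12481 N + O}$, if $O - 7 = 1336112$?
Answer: $\sqrt{5554697} \approx 2356.8$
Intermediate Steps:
$O = 1336119$ ($O = 7 + 1336112 = 1336119$)
$\sqrt{12481 N + O} = \sqrt{12481 \cdot 338 + 1336119} = \sqrt{4218578 + 1336119} = \sqrt{5554697}$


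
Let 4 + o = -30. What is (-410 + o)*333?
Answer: -147852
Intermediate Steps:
o = -34 (o = -4 - 30 = -34)
(-410 + o)*333 = (-410 - 34)*333 = -444*333 = -147852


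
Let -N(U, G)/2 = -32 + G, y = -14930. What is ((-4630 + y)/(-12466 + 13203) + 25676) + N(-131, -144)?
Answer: 19163076/737 ≈ 26001.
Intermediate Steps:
N(U, G) = 64 - 2*G (N(U, G) = -2*(-32 + G) = 64 - 2*G)
((-4630 + y)/(-12466 + 13203) + 25676) + N(-131, -144) = ((-4630 - 14930)/(-12466 + 13203) + 25676) + (64 - 2*(-144)) = (-19560/737 + 25676) + (64 + 288) = (-19560*1/737 + 25676) + 352 = (-19560/737 + 25676) + 352 = 18903652/737 + 352 = 19163076/737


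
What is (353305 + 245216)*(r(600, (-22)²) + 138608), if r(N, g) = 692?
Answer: 83373975300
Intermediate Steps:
(353305 + 245216)*(r(600, (-22)²) + 138608) = (353305 + 245216)*(692 + 138608) = 598521*139300 = 83373975300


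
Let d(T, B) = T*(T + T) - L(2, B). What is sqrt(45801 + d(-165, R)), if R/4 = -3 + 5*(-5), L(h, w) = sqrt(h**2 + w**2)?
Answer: sqrt(100251 - 2*sqrt(3137)) ≈ 316.45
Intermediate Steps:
R = -112 (R = 4*(-3 + 5*(-5)) = 4*(-3 - 25) = 4*(-28) = -112)
d(T, B) = -sqrt(4 + B**2) + 2*T**2 (d(T, B) = T*(T + T) - sqrt(2**2 + B**2) = T*(2*T) - sqrt(4 + B**2) = 2*T**2 - sqrt(4 + B**2) = -sqrt(4 + B**2) + 2*T**2)
sqrt(45801 + d(-165, R)) = sqrt(45801 + (-sqrt(4 + (-112)**2) + 2*(-165)**2)) = sqrt(45801 + (-sqrt(4 + 12544) + 2*27225)) = sqrt(45801 + (-sqrt(12548) + 54450)) = sqrt(45801 + (-2*sqrt(3137) + 54450)) = sqrt(45801 + (54450 - 2*sqrt(3137))) = sqrt(100251 - 2*sqrt(3137))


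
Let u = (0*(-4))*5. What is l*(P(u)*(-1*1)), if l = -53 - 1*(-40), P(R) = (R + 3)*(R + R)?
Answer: 0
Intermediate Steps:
u = 0 (u = 0*5 = 0)
P(R) = 2*R*(3 + R) (P(R) = (3 + R)*(2*R) = 2*R*(3 + R))
l = -13 (l = -53 + 40 = -13)
l*(P(u)*(-1*1)) = -13*2*0*(3 + 0)*(-1*1) = -13*2*0*3*(-1) = -0*(-1) = -13*0 = 0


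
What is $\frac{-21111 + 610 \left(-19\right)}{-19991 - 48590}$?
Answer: $\frac{32701}{68581} \approx 0.47682$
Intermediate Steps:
$\frac{-21111 + 610 \left(-19\right)}{-19991 - 48590} = \frac{-21111 - 11590}{-68581} = \left(-32701\right) \left(- \frac{1}{68581}\right) = \frac{32701}{68581}$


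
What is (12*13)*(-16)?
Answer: -2496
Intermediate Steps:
(12*13)*(-16) = 156*(-16) = -2496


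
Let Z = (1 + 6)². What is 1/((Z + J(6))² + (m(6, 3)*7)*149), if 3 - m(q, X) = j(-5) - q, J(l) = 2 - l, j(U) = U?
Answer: 1/16627 ≈ 6.0143e-5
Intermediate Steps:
m(q, X) = 8 + q (m(q, X) = 3 - (-5 - q) = 3 + (5 + q) = 8 + q)
Z = 49 (Z = 7² = 49)
1/((Z + J(6))² + (m(6, 3)*7)*149) = 1/((49 + (2 - 1*6))² + ((8 + 6)*7)*149) = 1/((49 + (2 - 6))² + (14*7)*149) = 1/((49 - 4)² + 98*149) = 1/(45² + 14602) = 1/(2025 + 14602) = 1/16627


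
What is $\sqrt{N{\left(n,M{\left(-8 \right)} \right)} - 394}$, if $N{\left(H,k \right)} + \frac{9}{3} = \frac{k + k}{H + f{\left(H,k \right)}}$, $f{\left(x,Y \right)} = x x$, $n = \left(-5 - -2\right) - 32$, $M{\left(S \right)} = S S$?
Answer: $\frac{3 i \sqrt{15612205}}{595} \approx 19.922 i$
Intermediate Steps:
$M{\left(S \right)} = S^{2}$
$n = -35$ ($n = \left(-5 + 2\right) - 32 = -3 - 32 = -35$)
$f{\left(x,Y \right)} = x^{2}$
$N{\left(H,k \right)} = -3 + \frac{2 k}{H + H^{2}}$ ($N{\left(H,k \right)} = -3 + \frac{k + k}{H + H^{2}} = -3 + \frac{2 k}{H + H^{2}}$)
$\sqrt{N{\left(n,M{\left(-8 \right)} \right)} - 394} = \sqrt{\frac{\left(-3\right) \left(-35\right) - 3 \left(-35\right)^{2} + 2 \left(-8\right)^{2}}{\left(-35\right) \left(1 - 35\right)} - 394} = \sqrt{- \frac{105 - 3675 + 2 \cdot 64}{35 \left(-34\right)} - 394} = \sqrt{\left(- \frac{1}{35}\right) \left(- \frac{1}{34}\right) \left(105 - 3675 + 128\right) - 394} = \sqrt{\left(- \frac{1}{35}\right) \left(- \frac{1}{34}\right) \left(-3442\right) - 394} = \sqrt{- \frac{1721}{595} - 394} = \sqrt{- \frac{236151}{595}} = \frac{3 i \sqrt{15612205}}{595}$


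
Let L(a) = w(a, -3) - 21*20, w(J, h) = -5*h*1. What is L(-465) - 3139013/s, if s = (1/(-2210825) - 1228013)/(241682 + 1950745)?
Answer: 15213923802117220545/2714921840726 ≈ 5.6038e+6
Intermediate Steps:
w(J, h) = -5*h
s = -2714921840726/4847072422275 (s = (-1/2210825 - 1228013)/2192427 = -2714921840726/2210825*1/2192427 = -2714921840726/4847072422275 ≈ -0.56012)
L(a) = -405 (L(a) = -5*(-3) - 21*20 = 15 - 420 = -405)
L(-465) - 3139013/s = -405 - 3139013/(-2714921840726/4847072422275) = -405 - 3139013*(-4847072422275/2714921840726) = -405 + 15215023345462714575/2714921840726 = 15213923802117220545/2714921840726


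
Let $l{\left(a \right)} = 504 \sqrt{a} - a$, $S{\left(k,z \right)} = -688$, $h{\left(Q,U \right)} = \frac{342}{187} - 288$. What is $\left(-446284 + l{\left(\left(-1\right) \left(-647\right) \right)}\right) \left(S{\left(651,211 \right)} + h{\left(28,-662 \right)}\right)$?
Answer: $\frac{81417420270}{187} - \frac{91813680 \sqrt{647}}{187} \approx 4.229 \cdot 10^{8}$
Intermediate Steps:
$h{\left(Q,U \right)} = - \frac{53514}{187}$ ($h{\left(Q,U \right)} = 342 \cdot \frac{1}{187} - 288 = \frac{342}{187} - 288 = - \frac{53514}{187}$)
$l{\left(a \right)} = - a + 504 \sqrt{a}$
$\left(-446284 + l{\left(\left(-1\right) \left(-647\right) \right)}\right) \left(S{\left(651,211 \right)} + h{\left(28,-662 \right)}\right) = \left(-446284 + \left(- \left(-1\right) \left(-647\right) + 504 \sqrt{\left(-1\right) \left(-647\right)}\right)\right) \left(-688 - \frac{53514}{187}\right) = \left(-446284 + \left(\left(-1\right) 647 + 504 \sqrt{647}\right)\right) \left(- \frac{182170}{187}\right) = \left(-446284 - \left(647 - 504 \sqrt{647}\right)\right) \left(- \frac{182170}{187}\right) = \left(-446931 + 504 \sqrt{647}\right) \left(- \frac{182170}{187}\right) = \frac{81417420270}{187} - \frac{91813680 \sqrt{647}}{187}$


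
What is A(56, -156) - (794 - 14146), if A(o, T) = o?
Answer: 13408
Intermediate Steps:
A(56, -156) - (794 - 14146) = 56 - (794 - 14146) = 56 - 1*(-13352) = 56 + 13352 = 13408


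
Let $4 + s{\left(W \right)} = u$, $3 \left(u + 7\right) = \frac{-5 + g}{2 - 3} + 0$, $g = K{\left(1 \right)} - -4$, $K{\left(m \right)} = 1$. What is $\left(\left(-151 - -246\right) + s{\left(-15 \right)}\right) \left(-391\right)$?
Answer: $-32844$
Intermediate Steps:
$g = 5$ ($g = 1 - -4 = 1 + 4 = 5$)
$u = -7$ ($u = -7 + \frac{\frac{-5 + 5}{2 - 3} + 0}{3} = -7 + \frac{\frac{0}{-1} + 0}{3} = -7 + \frac{0 \left(-1\right) + 0}{3} = -7 + \frac{0 + 0}{3} = -7 + \frac{1}{3} \cdot 0 = -7 + 0 = -7$)
$s{\left(W \right)} = -11$ ($s{\left(W \right)} = -4 - 7 = -11$)
$\left(\left(-151 - -246\right) + s{\left(-15 \right)}\right) \left(-391\right) = \left(\left(-151 - -246\right) - 11\right) \left(-391\right) = \left(\left(-151 + 246\right) - 11\right) \left(-391\right) = \left(95 - 11\right) \left(-391\right) = 84 \left(-391\right) = -32844$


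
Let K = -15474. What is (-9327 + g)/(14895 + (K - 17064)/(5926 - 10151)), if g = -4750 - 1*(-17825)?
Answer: 15835300/62963913 ≈ 0.25150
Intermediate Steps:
g = 13075 (g = -4750 + 17825 = 13075)
(-9327 + g)/(14895 + (K - 17064)/(5926 - 10151)) = (-9327 + 13075)/(14895 + (-15474 - 17064)/(5926 - 10151)) = 3748/(14895 - 32538/(-4225)) = 3748/(14895 - 32538*(-1/4225)) = 3748/(14895 + 32538/4225) = 3748/(62963913/4225) = 3748*(4225/62963913) = 15835300/62963913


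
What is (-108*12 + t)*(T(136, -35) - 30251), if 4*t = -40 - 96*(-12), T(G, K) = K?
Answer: 30831148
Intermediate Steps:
t = 278 (t = (-40 - 96*(-12))/4 = (-40 + 1152)/4 = (¼)*1112 = 278)
(-108*12 + t)*(T(136, -35) - 30251) = (-108*12 + 278)*(-35 - 30251) = (-1296 + 278)*(-30286) = -1018*(-30286) = 30831148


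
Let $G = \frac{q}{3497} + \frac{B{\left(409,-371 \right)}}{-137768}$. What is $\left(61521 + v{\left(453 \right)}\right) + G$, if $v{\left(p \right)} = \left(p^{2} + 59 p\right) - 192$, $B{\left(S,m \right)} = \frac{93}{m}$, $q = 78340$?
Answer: $\frac{52421724567289981}{178738412216} \approx 2.9329 \cdot 10^{5}$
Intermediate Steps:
$G = \frac{4004108764741}{178738412216}$ ($G = \frac{78340}{3497} + \frac{93 \frac{1}{-371}}{-137768} = 78340 \cdot \frac{1}{3497} + 93 \left(- \frac{1}{371}\right) \left(- \frac{1}{137768}\right) = \frac{78340}{3497} - - \frac{93}{51111928} = \frac{78340}{3497} + \frac{93}{51111928} = \frac{4004108764741}{178738412216} \approx 22.402$)
$v{\left(p \right)} = -192 + p^{2} + 59 p$
$\left(61521 + v{\left(453 \right)}\right) + G = \left(61521 + \left(-192 + 453^{2} + 59 \cdot 453\right)\right) + \frac{4004108764741}{178738412216} = \left(61521 + \left(-192 + 205209 + 26727\right)\right) + \frac{4004108764741}{178738412216} = \left(61521 + 231744\right) + \frac{4004108764741}{178738412216} = 293265 + \frac{4004108764741}{178738412216} = \frac{52421724567289981}{178738412216}$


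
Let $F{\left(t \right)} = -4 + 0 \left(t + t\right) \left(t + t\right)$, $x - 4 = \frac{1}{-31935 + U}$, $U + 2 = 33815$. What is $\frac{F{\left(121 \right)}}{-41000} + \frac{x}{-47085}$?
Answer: $\frac{570869}{45318135375} \approx 1.2597 \cdot 10^{-5}$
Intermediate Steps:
$U = 33813$ ($U = -2 + 33815 = 33813$)
$x = \frac{7513}{1878}$ ($x = 4 + \frac{1}{-31935 + 33813} = 4 + \frac{1}{1878} = \frac{7513}{1878} \approx 4.0005$)
$F{\left(t \right)} = -4$ ($F{\left(t \right)} = -4 + 0 \cdot 2 t 2 t = -4 + 0 \cdot 4 t^{2} = -4 + 0 = -4$)
$\frac{F{\left(121 \right)}}{-41000} + \frac{x}{-47085} = - \frac{4}{-41000} + \frac{7513}{1878 \left(-47085\right)} = \left(-4\right) \left(- \frac{1}{41000}\right) + \frac{7513}{1878} \left(- \frac{1}{47085}\right) = \frac{1}{10250} - \frac{7513}{88425630} = \frac{570869}{45318135375}$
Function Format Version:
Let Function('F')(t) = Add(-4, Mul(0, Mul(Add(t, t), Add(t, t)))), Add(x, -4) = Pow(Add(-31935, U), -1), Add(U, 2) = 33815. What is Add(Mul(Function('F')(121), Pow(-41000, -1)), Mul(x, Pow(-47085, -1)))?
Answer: Rational(570869, 45318135375) ≈ 1.2597e-5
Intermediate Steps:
U = 33813 (U = Add(-2, 33815) = 33813)
x = Rational(7513, 1878) (x = Add(4, Pow(Add(-31935, 33813), -1)) = Add(4, Pow(1878, -1)) = Add(4, Rational(1, 1878)) = Rational(7513, 1878) ≈ 4.0005)
Function('F')(t) = -4 (Function('F')(t) = Add(-4, Mul(0, Mul(Mul(2, t), Mul(2, t)))) = Add(-4, Mul(0, Mul(4, Pow(t, 2)))) = Add(-4, 0) = -4)
Add(Mul(Function('F')(121), Pow(-41000, -1)), Mul(x, Pow(-47085, -1))) = Add(Mul(-4, Pow(-41000, -1)), Mul(Rational(7513, 1878), Pow(-47085, -1))) = Add(Mul(-4, Rational(-1, 41000)), Mul(Rational(7513, 1878), Rational(-1, 47085))) = Add(Rational(1, 10250), Rational(-7513, 88425630)) = Rational(570869, 45318135375)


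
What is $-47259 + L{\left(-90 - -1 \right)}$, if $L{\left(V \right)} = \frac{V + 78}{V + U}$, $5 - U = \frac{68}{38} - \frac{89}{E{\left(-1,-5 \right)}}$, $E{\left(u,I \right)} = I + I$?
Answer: $- \frac{850234579}{17991} \approx -47259.0$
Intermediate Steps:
$E{\left(u,I \right)} = 2 I$
$U = - \frac{1081}{190}$ ($U = 5 - \left(\frac{68}{38} - \frac{89}{2 \left(-5\right)}\right) = 5 - \left(68 \cdot \frac{1}{38} - \frac{89}{-10}\right) = 5 - \left(\frac{34}{19} - - \frac{89}{10}\right) = 5 - \left(\frac{34}{19} + \frac{89}{10}\right) = 5 - \frac{2031}{190} = - \frac{1081}{190} \approx -5.6895$)
$L{\left(V \right)} = \frac{78 + V}{- \frac{1081}{190} + V}$ ($L{\left(V \right)} = \frac{V + 78}{V - \frac{1081}{190}} = \frac{78 + V}{- \frac{1081}{190} + V}$)
$-47259 + L{\left(-90 - -1 \right)} = -47259 + \frac{190 \left(78 - 89\right)}{-1081 + 190 \left(-90 - -1\right)} = -47259 + \frac{190 \left(78 + \left(-90 + 1\right)\right)}{-1081 + 190 \left(-90 + 1\right)} = -47259 + \frac{190 \left(78 - 89\right)}{-1081 + 190 \left(-89\right)} = -47259 + 190 \frac{1}{-1081 - 16910} \left(-11\right) = -47259 + 190 \frac{1}{-17991} \left(-11\right) = -47259 + 190 \left(- \frac{1}{17991}\right) \left(-11\right) = -47259 + \frac{2090}{17991} = - \frac{850234579}{17991}$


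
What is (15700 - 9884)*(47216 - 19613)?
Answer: 160539048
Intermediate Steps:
(15700 - 9884)*(47216 - 19613) = 5816*27603 = 160539048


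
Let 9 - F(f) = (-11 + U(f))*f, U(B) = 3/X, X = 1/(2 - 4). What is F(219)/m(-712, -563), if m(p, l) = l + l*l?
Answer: 1866/158203 ≈ 0.011795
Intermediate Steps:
X = -½ (X = 1/(-2) = -½ ≈ -0.50000)
U(B) = -6 (U(B) = 3/(-½) = 3*(-2) = -6)
m(p, l) = l + l²
F(f) = 9 + 17*f (F(f) = 9 - (-11 - 6)*f = 9 - (-17)*f = 9 + 17*f)
F(219)/m(-712, -563) = (9 + 17*219)/((-563*(1 - 563))) = (9 + 3723)/((-563*(-562))) = 3732/316406 = 3732*(1/316406) = 1866/158203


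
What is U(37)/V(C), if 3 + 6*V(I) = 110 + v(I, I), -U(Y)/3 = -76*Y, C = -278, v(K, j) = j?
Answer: -296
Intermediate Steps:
U(Y) = 228*Y (U(Y) = -(-228)*Y = 228*Y)
V(I) = 107/6 + I/6 (V(I) = -½ + (110 + I)/6 = -½ + (55/3 + I/6) = 107/6 + I/6)
U(37)/V(C) = (228*37)/(107/6 + (⅙)*(-278)) = 8436/(107/6 - 139/3) = 8436/(-57/2) = 8436*(-2/57) = -296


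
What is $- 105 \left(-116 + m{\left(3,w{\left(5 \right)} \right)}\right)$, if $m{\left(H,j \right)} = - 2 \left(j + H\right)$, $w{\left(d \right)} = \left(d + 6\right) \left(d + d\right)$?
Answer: $35910$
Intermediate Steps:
$w{\left(d \right)} = 2 d \left(6 + d\right)$ ($w{\left(d \right)} = \left(6 + d\right) 2 d = 2 d \left(6 + d\right)$)
$m{\left(H,j \right)} = - 2 H - 2 j$ ($m{\left(H,j \right)} = - 2 \left(H + j\right) = - 2 H - 2 j$)
$- 105 \left(-116 + m{\left(3,w{\left(5 \right)} \right)}\right) = - 105 \left(-116 - \left(6 + 2 \cdot 2 \cdot 5 \left(6 + 5\right)\right)\right) = - 105 \left(-116 - \left(6 + 2 \cdot 2 \cdot 5 \cdot 11\right)\right) = - 105 \left(-116 - 226\right) = \left(-105\right) \left(-342\right) = 35910$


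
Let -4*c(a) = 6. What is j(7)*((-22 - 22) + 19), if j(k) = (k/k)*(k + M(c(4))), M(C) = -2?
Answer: -125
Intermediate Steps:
c(a) = -3/2 (c(a) = -¼*6 = -3/2)
j(k) = -2 + k (j(k) = (k/k)*(k - 2) = 1*(-2 + k) = -2 + k)
j(7)*((-22 - 22) + 19) = (-2 + 7)*((-22 - 22) + 19) = 5*(-44 + 19) = 5*(-25) = -125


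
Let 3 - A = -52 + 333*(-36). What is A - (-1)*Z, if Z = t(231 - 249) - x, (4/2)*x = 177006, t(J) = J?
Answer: -76478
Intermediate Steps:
x = 88503 (x = (½)*177006 = 88503)
A = 12043 (A = 3 - (-52 + 333*(-36)) = 3 - (-52 - 11988) = 3 - 1*(-12040) = 3 + 12040 = 12043)
Z = -88521 (Z = (231 - 249) - 1*88503 = -18 - 88503 = -88521)
A - (-1)*Z = 12043 - (-1)*(-88521) = 12043 - 1*88521 = 12043 - 88521 = -76478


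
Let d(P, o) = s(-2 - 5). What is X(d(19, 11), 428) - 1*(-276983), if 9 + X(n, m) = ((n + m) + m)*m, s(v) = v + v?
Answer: 637350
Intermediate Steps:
s(v) = 2*v
d(P, o) = -14 (d(P, o) = 2*(-2 - 5) = 2*(-7) = -14)
X(n, m) = -9 + m*(n + 2*m) (X(n, m) = -9 + ((n + m) + m)*m = -9 + ((m + n) + m)*m = -9 + (n + 2*m)*m = -9 + m*(n + 2*m))
X(d(19, 11), 428) - 1*(-276983) = (-9 + 2*428² + 428*(-14)) - 1*(-276983) = (-9 + 2*183184 - 5992) + 276983 = (-9 + 366368 - 5992) + 276983 = 360367 + 276983 = 637350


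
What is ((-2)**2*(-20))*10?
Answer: -800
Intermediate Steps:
((-2)**2*(-20))*10 = (4*(-20))*10 = -80*10 = -800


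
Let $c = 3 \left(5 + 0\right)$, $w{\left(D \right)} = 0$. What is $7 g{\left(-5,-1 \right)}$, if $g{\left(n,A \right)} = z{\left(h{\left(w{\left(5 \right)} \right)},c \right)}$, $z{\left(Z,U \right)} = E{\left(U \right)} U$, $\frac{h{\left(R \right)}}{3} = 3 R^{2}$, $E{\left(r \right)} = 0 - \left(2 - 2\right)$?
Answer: $0$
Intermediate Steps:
$E{\left(r \right)} = 0$ ($E{\left(r \right)} = 0 - \left(2 - 2\right) = 0 - 0 = 0 + 0 = 0$)
$h{\left(R \right)} = 9 R^{2}$ ($h{\left(R \right)} = 3 \cdot 3 R^{2} = 9 R^{2}$)
$c = 15$ ($c = 3 \cdot 5 = 15$)
$z{\left(Z,U \right)} = 0$ ($z{\left(Z,U \right)} = 0 U = 0$)
$g{\left(n,A \right)} = 0$
$7 g{\left(-5,-1 \right)} = 7 \cdot 0 = 0$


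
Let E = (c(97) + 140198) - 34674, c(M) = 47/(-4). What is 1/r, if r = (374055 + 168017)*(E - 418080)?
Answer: -1/169434225378 ≈ -5.9020e-12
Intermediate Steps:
c(M) = -47/4 (c(M) = 47*(-¼) = -47/4)
E = 422049/4 (E = (-47/4 + 140198) - 34674 = 560745/4 - 34674 = 422049/4 ≈ 1.0551e+5)
r = -169434225378 (r = (374055 + 168017)*(422049/4 - 418080) = 542072*(-1250271/4) = -169434225378)
1/r = 1/(-169434225378) = -1/169434225378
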